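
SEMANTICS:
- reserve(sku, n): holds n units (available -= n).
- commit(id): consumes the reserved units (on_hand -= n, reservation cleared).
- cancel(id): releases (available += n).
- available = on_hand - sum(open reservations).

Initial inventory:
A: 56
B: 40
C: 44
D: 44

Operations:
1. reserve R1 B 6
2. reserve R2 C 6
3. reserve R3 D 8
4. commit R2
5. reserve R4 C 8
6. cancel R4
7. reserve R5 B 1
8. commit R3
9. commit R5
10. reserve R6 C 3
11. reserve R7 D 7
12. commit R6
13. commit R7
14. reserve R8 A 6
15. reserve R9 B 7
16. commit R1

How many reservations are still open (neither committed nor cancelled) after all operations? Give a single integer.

Answer: 2

Derivation:
Step 1: reserve R1 B 6 -> on_hand[A=56 B=40 C=44 D=44] avail[A=56 B=34 C=44 D=44] open={R1}
Step 2: reserve R2 C 6 -> on_hand[A=56 B=40 C=44 D=44] avail[A=56 B=34 C=38 D=44] open={R1,R2}
Step 3: reserve R3 D 8 -> on_hand[A=56 B=40 C=44 D=44] avail[A=56 B=34 C=38 D=36] open={R1,R2,R3}
Step 4: commit R2 -> on_hand[A=56 B=40 C=38 D=44] avail[A=56 B=34 C=38 D=36] open={R1,R3}
Step 5: reserve R4 C 8 -> on_hand[A=56 B=40 C=38 D=44] avail[A=56 B=34 C=30 D=36] open={R1,R3,R4}
Step 6: cancel R4 -> on_hand[A=56 B=40 C=38 D=44] avail[A=56 B=34 C=38 D=36] open={R1,R3}
Step 7: reserve R5 B 1 -> on_hand[A=56 B=40 C=38 D=44] avail[A=56 B=33 C=38 D=36] open={R1,R3,R5}
Step 8: commit R3 -> on_hand[A=56 B=40 C=38 D=36] avail[A=56 B=33 C=38 D=36] open={R1,R5}
Step 9: commit R5 -> on_hand[A=56 B=39 C=38 D=36] avail[A=56 B=33 C=38 D=36] open={R1}
Step 10: reserve R6 C 3 -> on_hand[A=56 B=39 C=38 D=36] avail[A=56 B=33 C=35 D=36] open={R1,R6}
Step 11: reserve R7 D 7 -> on_hand[A=56 B=39 C=38 D=36] avail[A=56 B=33 C=35 D=29] open={R1,R6,R7}
Step 12: commit R6 -> on_hand[A=56 B=39 C=35 D=36] avail[A=56 B=33 C=35 D=29] open={R1,R7}
Step 13: commit R7 -> on_hand[A=56 B=39 C=35 D=29] avail[A=56 B=33 C=35 D=29] open={R1}
Step 14: reserve R8 A 6 -> on_hand[A=56 B=39 C=35 D=29] avail[A=50 B=33 C=35 D=29] open={R1,R8}
Step 15: reserve R9 B 7 -> on_hand[A=56 B=39 C=35 D=29] avail[A=50 B=26 C=35 D=29] open={R1,R8,R9}
Step 16: commit R1 -> on_hand[A=56 B=33 C=35 D=29] avail[A=50 B=26 C=35 D=29] open={R8,R9}
Open reservations: ['R8', 'R9'] -> 2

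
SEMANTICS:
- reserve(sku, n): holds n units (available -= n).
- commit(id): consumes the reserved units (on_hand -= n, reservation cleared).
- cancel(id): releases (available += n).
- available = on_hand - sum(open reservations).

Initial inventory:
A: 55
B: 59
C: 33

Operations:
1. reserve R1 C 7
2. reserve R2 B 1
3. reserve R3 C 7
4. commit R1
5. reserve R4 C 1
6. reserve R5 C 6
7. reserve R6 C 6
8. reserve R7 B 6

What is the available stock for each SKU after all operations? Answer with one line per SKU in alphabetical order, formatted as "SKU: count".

Answer: A: 55
B: 52
C: 6

Derivation:
Step 1: reserve R1 C 7 -> on_hand[A=55 B=59 C=33] avail[A=55 B=59 C=26] open={R1}
Step 2: reserve R2 B 1 -> on_hand[A=55 B=59 C=33] avail[A=55 B=58 C=26] open={R1,R2}
Step 3: reserve R3 C 7 -> on_hand[A=55 B=59 C=33] avail[A=55 B=58 C=19] open={R1,R2,R3}
Step 4: commit R1 -> on_hand[A=55 B=59 C=26] avail[A=55 B=58 C=19] open={R2,R3}
Step 5: reserve R4 C 1 -> on_hand[A=55 B=59 C=26] avail[A=55 B=58 C=18] open={R2,R3,R4}
Step 6: reserve R5 C 6 -> on_hand[A=55 B=59 C=26] avail[A=55 B=58 C=12] open={R2,R3,R4,R5}
Step 7: reserve R6 C 6 -> on_hand[A=55 B=59 C=26] avail[A=55 B=58 C=6] open={R2,R3,R4,R5,R6}
Step 8: reserve R7 B 6 -> on_hand[A=55 B=59 C=26] avail[A=55 B=52 C=6] open={R2,R3,R4,R5,R6,R7}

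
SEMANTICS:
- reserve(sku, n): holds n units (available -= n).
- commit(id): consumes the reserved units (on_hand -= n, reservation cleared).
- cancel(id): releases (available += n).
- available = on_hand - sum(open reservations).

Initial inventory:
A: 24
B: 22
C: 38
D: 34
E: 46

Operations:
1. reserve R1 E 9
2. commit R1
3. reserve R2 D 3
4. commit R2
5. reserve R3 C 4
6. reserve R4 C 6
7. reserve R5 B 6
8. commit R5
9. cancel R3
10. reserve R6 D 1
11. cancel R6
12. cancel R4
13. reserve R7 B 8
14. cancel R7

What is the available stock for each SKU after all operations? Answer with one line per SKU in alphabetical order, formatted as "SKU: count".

Step 1: reserve R1 E 9 -> on_hand[A=24 B=22 C=38 D=34 E=46] avail[A=24 B=22 C=38 D=34 E=37] open={R1}
Step 2: commit R1 -> on_hand[A=24 B=22 C=38 D=34 E=37] avail[A=24 B=22 C=38 D=34 E=37] open={}
Step 3: reserve R2 D 3 -> on_hand[A=24 B=22 C=38 D=34 E=37] avail[A=24 B=22 C=38 D=31 E=37] open={R2}
Step 4: commit R2 -> on_hand[A=24 B=22 C=38 D=31 E=37] avail[A=24 B=22 C=38 D=31 E=37] open={}
Step 5: reserve R3 C 4 -> on_hand[A=24 B=22 C=38 D=31 E=37] avail[A=24 B=22 C=34 D=31 E=37] open={R3}
Step 6: reserve R4 C 6 -> on_hand[A=24 B=22 C=38 D=31 E=37] avail[A=24 B=22 C=28 D=31 E=37] open={R3,R4}
Step 7: reserve R5 B 6 -> on_hand[A=24 B=22 C=38 D=31 E=37] avail[A=24 B=16 C=28 D=31 E=37] open={R3,R4,R5}
Step 8: commit R5 -> on_hand[A=24 B=16 C=38 D=31 E=37] avail[A=24 B=16 C=28 D=31 E=37] open={R3,R4}
Step 9: cancel R3 -> on_hand[A=24 B=16 C=38 D=31 E=37] avail[A=24 B=16 C=32 D=31 E=37] open={R4}
Step 10: reserve R6 D 1 -> on_hand[A=24 B=16 C=38 D=31 E=37] avail[A=24 B=16 C=32 D=30 E=37] open={R4,R6}
Step 11: cancel R6 -> on_hand[A=24 B=16 C=38 D=31 E=37] avail[A=24 B=16 C=32 D=31 E=37] open={R4}
Step 12: cancel R4 -> on_hand[A=24 B=16 C=38 D=31 E=37] avail[A=24 B=16 C=38 D=31 E=37] open={}
Step 13: reserve R7 B 8 -> on_hand[A=24 B=16 C=38 D=31 E=37] avail[A=24 B=8 C=38 D=31 E=37] open={R7}
Step 14: cancel R7 -> on_hand[A=24 B=16 C=38 D=31 E=37] avail[A=24 B=16 C=38 D=31 E=37] open={}

Answer: A: 24
B: 16
C: 38
D: 31
E: 37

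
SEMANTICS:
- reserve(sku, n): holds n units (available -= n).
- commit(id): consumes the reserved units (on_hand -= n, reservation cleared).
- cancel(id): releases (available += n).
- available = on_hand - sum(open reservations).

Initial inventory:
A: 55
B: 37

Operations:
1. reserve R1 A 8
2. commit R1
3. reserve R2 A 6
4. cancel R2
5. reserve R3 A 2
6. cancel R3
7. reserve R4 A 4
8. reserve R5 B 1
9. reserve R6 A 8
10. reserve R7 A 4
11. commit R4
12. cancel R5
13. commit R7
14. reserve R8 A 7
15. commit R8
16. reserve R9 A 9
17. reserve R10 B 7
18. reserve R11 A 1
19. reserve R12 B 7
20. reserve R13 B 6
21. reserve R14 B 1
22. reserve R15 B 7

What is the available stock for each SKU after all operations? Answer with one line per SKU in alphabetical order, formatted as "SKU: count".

Step 1: reserve R1 A 8 -> on_hand[A=55 B=37] avail[A=47 B=37] open={R1}
Step 2: commit R1 -> on_hand[A=47 B=37] avail[A=47 B=37] open={}
Step 3: reserve R2 A 6 -> on_hand[A=47 B=37] avail[A=41 B=37] open={R2}
Step 4: cancel R2 -> on_hand[A=47 B=37] avail[A=47 B=37] open={}
Step 5: reserve R3 A 2 -> on_hand[A=47 B=37] avail[A=45 B=37] open={R3}
Step 6: cancel R3 -> on_hand[A=47 B=37] avail[A=47 B=37] open={}
Step 7: reserve R4 A 4 -> on_hand[A=47 B=37] avail[A=43 B=37] open={R4}
Step 8: reserve R5 B 1 -> on_hand[A=47 B=37] avail[A=43 B=36] open={R4,R5}
Step 9: reserve R6 A 8 -> on_hand[A=47 B=37] avail[A=35 B=36] open={R4,R5,R6}
Step 10: reserve R7 A 4 -> on_hand[A=47 B=37] avail[A=31 B=36] open={R4,R5,R6,R7}
Step 11: commit R4 -> on_hand[A=43 B=37] avail[A=31 B=36] open={R5,R6,R7}
Step 12: cancel R5 -> on_hand[A=43 B=37] avail[A=31 B=37] open={R6,R7}
Step 13: commit R7 -> on_hand[A=39 B=37] avail[A=31 B=37] open={R6}
Step 14: reserve R8 A 7 -> on_hand[A=39 B=37] avail[A=24 B=37] open={R6,R8}
Step 15: commit R8 -> on_hand[A=32 B=37] avail[A=24 B=37] open={R6}
Step 16: reserve R9 A 9 -> on_hand[A=32 B=37] avail[A=15 B=37] open={R6,R9}
Step 17: reserve R10 B 7 -> on_hand[A=32 B=37] avail[A=15 B=30] open={R10,R6,R9}
Step 18: reserve R11 A 1 -> on_hand[A=32 B=37] avail[A=14 B=30] open={R10,R11,R6,R9}
Step 19: reserve R12 B 7 -> on_hand[A=32 B=37] avail[A=14 B=23] open={R10,R11,R12,R6,R9}
Step 20: reserve R13 B 6 -> on_hand[A=32 B=37] avail[A=14 B=17] open={R10,R11,R12,R13,R6,R9}
Step 21: reserve R14 B 1 -> on_hand[A=32 B=37] avail[A=14 B=16] open={R10,R11,R12,R13,R14,R6,R9}
Step 22: reserve R15 B 7 -> on_hand[A=32 B=37] avail[A=14 B=9] open={R10,R11,R12,R13,R14,R15,R6,R9}

Answer: A: 14
B: 9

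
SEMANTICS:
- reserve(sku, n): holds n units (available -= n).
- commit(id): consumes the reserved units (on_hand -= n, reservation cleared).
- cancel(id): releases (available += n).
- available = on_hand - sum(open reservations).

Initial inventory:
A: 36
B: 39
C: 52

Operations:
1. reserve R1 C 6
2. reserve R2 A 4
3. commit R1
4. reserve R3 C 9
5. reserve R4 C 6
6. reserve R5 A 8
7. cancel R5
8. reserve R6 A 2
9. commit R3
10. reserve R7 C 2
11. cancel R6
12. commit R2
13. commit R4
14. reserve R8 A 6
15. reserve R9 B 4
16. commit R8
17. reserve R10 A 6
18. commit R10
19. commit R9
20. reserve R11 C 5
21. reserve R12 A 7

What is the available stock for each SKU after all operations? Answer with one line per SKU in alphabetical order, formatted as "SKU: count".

Step 1: reserve R1 C 6 -> on_hand[A=36 B=39 C=52] avail[A=36 B=39 C=46] open={R1}
Step 2: reserve R2 A 4 -> on_hand[A=36 B=39 C=52] avail[A=32 B=39 C=46] open={R1,R2}
Step 3: commit R1 -> on_hand[A=36 B=39 C=46] avail[A=32 B=39 C=46] open={R2}
Step 4: reserve R3 C 9 -> on_hand[A=36 B=39 C=46] avail[A=32 B=39 C=37] open={R2,R3}
Step 5: reserve R4 C 6 -> on_hand[A=36 B=39 C=46] avail[A=32 B=39 C=31] open={R2,R3,R4}
Step 6: reserve R5 A 8 -> on_hand[A=36 B=39 C=46] avail[A=24 B=39 C=31] open={R2,R3,R4,R5}
Step 7: cancel R5 -> on_hand[A=36 B=39 C=46] avail[A=32 B=39 C=31] open={R2,R3,R4}
Step 8: reserve R6 A 2 -> on_hand[A=36 B=39 C=46] avail[A=30 B=39 C=31] open={R2,R3,R4,R6}
Step 9: commit R3 -> on_hand[A=36 B=39 C=37] avail[A=30 B=39 C=31] open={R2,R4,R6}
Step 10: reserve R7 C 2 -> on_hand[A=36 B=39 C=37] avail[A=30 B=39 C=29] open={R2,R4,R6,R7}
Step 11: cancel R6 -> on_hand[A=36 B=39 C=37] avail[A=32 B=39 C=29] open={R2,R4,R7}
Step 12: commit R2 -> on_hand[A=32 B=39 C=37] avail[A=32 B=39 C=29] open={R4,R7}
Step 13: commit R4 -> on_hand[A=32 B=39 C=31] avail[A=32 B=39 C=29] open={R7}
Step 14: reserve R8 A 6 -> on_hand[A=32 B=39 C=31] avail[A=26 B=39 C=29] open={R7,R8}
Step 15: reserve R9 B 4 -> on_hand[A=32 B=39 C=31] avail[A=26 B=35 C=29] open={R7,R8,R9}
Step 16: commit R8 -> on_hand[A=26 B=39 C=31] avail[A=26 B=35 C=29] open={R7,R9}
Step 17: reserve R10 A 6 -> on_hand[A=26 B=39 C=31] avail[A=20 B=35 C=29] open={R10,R7,R9}
Step 18: commit R10 -> on_hand[A=20 B=39 C=31] avail[A=20 B=35 C=29] open={R7,R9}
Step 19: commit R9 -> on_hand[A=20 B=35 C=31] avail[A=20 B=35 C=29] open={R7}
Step 20: reserve R11 C 5 -> on_hand[A=20 B=35 C=31] avail[A=20 B=35 C=24] open={R11,R7}
Step 21: reserve R12 A 7 -> on_hand[A=20 B=35 C=31] avail[A=13 B=35 C=24] open={R11,R12,R7}

Answer: A: 13
B: 35
C: 24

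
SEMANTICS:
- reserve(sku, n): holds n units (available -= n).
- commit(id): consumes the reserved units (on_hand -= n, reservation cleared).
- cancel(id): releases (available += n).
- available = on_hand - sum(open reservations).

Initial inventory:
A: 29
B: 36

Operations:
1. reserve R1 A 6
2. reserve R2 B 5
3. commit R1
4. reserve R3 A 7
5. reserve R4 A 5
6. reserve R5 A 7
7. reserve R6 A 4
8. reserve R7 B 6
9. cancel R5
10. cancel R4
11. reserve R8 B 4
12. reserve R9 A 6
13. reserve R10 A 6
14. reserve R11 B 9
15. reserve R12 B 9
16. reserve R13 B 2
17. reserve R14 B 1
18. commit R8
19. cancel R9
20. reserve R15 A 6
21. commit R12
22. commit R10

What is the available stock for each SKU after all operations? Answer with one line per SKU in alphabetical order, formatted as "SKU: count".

Step 1: reserve R1 A 6 -> on_hand[A=29 B=36] avail[A=23 B=36] open={R1}
Step 2: reserve R2 B 5 -> on_hand[A=29 B=36] avail[A=23 B=31] open={R1,R2}
Step 3: commit R1 -> on_hand[A=23 B=36] avail[A=23 B=31] open={R2}
Step 4: reserve R3 A 7 -> on_hand[A=23 B=36] avail[A=16 B=31] open={R2,R3}
Step 5: reserve R4 A 5 -> on_hand[A=23 B=36] avail[A=11 B=31] open={R2,R3,R4}
Step 6: reserve R5 A 7 -> on_hand[A=23 B=36] avail[A=4 B=31] open={R2,R3,R4,R5}
Step 7: reserve R6 A 4 -> on_hand[A=23 B=36] avail[A=0 B=31] open={R2,R3,R4,R5,R6}
Step 8: reserve R7 B 6 -> on_hand[A=23 B=36] avail[A=0 B=25] open={R2,R3,R4,R5,R6,R7}
Step 9: cancel R5 -> on_hand[A=23 B=36] avail[A=7 B=25] open={R2,R3,R4,R6,R7}
Step 10: cancel R4 -> on_hand[A=23 B=36] avail[A=12 B=25] open={R2,R3,R6,R7}
Step 11: reserve R8 B 4 -> on_hand[A=23 B=36] avail[A=12 B=21] open={R2,R3,R6,R7,R8}
Step 12: reserve R9 A 6 -> on_hand[A=23 B=36] avail[A=6 B=21] open={R2,R3,R6,R7,R8,R9}
Step 13: reserve R10 A 6 -> on_hand[A=23 B=36] avail[A=0 B=21] open={R10,R2,R3,R6,R7,R8,R9}
Step 14: reserve R11 B 9 -> on_hand[A=23 B=36] avail[A=0 B=12] open={R10,R11,R2,R3,R6,R7,R8,R9}
Step 15: reserve R12 B 9 -> on_hand[A=23 B=36] avail[A=0 B=3] open={R10,R11,R12,R2,R3,R6,R7,R8,R9}
Step 16: reserve R13 B 2 -> on_hand[A=23 B=36] avail[A=0 B=1] open={R10,R11,R12,R13,R2,R3,R6,R7,R8,R9}
Step 17: reserve R14 B 1 -> on_hand[A=23 B=36] avail[A=0 B=0] open={R10,R11,R12,R13,R14,R2,R3,R6,R7,R8,R9}
Step 18: commit R8 -> on_hand[A=23 B=32] avail[A=0 B=0] open={R10,R11,R12,R13,R14,R2,R3,R6,R7,R9}
Step 19: cancel R9 -> on_hand[A=23 B=32] avail[A=6 B=0] open={R10,R11,R12,R13,R14,R2,R3,R6,R7}
Step 20: reserve R15 A 6 -> on_hand[A=23 B=32] avail[A=0 B=0] open={R10,R11,R12,R13,R14,R15,R2,R3,R6,R7}
Step 21: commit R12 -> on_hand[A=23 B=23] avail[A=0 B=0] open={R10,R11,R13,R14,R15,R2,R3,R6,R7}
Step 22: commit R10 -> on_hand[A=17 B=23] avail[A=0 B=0] open={R11,R13,R14,R15,R2,R3,R6,R7}

Answer: A: 0
B: 0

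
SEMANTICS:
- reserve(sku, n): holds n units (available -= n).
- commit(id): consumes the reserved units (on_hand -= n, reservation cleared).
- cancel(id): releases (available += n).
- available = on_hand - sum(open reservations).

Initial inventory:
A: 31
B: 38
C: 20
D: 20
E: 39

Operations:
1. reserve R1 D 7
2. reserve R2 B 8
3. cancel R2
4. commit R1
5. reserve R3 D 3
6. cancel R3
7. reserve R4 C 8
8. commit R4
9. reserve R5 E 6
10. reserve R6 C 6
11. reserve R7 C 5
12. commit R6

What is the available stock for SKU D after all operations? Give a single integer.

Step 1: reserve R1 D 7 -> on_hand[A=31 B=38 C=20 D=20 E=39] avail[A=31 B=38 C=20 D=13 E=39] open={R1}
Step 2: reserve R2 B 8 -> on_hand[A=31 B=38 C=20 D=20 E=39] avail[A=31 B=30 C=20 D=13 E=39] open={R1,R2}
Step 3: cancel R2 -> on_hand[A=31 B=38 C=20 D=20 E=39] avail[A=31 B=38 C=20 D=13 E=39] open={R1}
Step 4: commit R1 -> on_hand[A=31 B=38 C=20 D=13 E=39] avail[A=31 B=38 C=20 D=13 E=39] open={}
Step 5: reserve R3 D 3 -> on_hand[A=31 B=38 C=20 D=13 E=39] avail[A=31 B=38 C=20 D=10 E=39] open={R3}
Step 6: cancel R3 -> on_hand[A=31 B=38 C=20 D=13 E=39] avail[A=31 B=38 C=20 D=13 E=39] open={}
Step 7: reserve R4 C 8 -> on_hand[A=31 B=38 C=20 D=13 E=39] avail[A=31 B=38 C=12 D=13 E=39] open={R4}
Step 8: commit R4 -> on_hand[A=31 B=38 C=12 D=13 E=39] avail[A=31 B=38 C=12 D=13 E=39] open={}
Step 9: reserve R5 E 6 -> on_hand[A=31 B=38 C=12 D=13 E=39] avail[A=31 B=38 C=12 D=13 E=33] open={R5}
Step 10: reserve R6 C 6 -> on_hand[A=31 B=38 C=12 D=13 E=39] avail[A=31 B=38 C=6 D=13 E=33] open={R5,R6}
Step 11: reserve R7 C 5 -> on_hand[A=31 B=38 C=12 D=13 E=39] avail[A=31 B=38 C=1 D=13 E=33] open={R5,R6,R7}
Step 12: commit R6 -> on_hand[A=31 B=38 C=6 D=13 E=39] avail[A=31 B=38 C=1 D=13 E=33] open={R5,R7}
Final available[D] = 13

Answer: 13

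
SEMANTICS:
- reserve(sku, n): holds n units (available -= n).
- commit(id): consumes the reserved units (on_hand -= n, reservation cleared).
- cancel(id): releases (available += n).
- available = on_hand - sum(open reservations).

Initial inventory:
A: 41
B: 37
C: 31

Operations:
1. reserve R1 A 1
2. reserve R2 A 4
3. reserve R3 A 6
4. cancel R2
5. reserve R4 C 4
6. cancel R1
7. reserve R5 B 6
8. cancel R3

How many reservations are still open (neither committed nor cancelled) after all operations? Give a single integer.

Answer: 2

Derivation:
Step 1: reserve R1 A 1 -> on_hand[A=41 B=37 C=31] avail[A=40 B=37 C=31] open={R1}
Step 2: reserve R2 A 4 -> on_hand[A=41 B=37 C=31] avail[A=36 B=37 C=31] open={R1,R2}
Step 3: reserve R3 A 6 -> on_hand[A=41 B=37 C=31] avail[A=30 B=37 C=31] open={R1,R2,R3}
Step 4: cancel R2 -> on_hand[A=41 B=37 C=31] avail[A=34 B=37 C=31] open={R1,R3}
Step 5: reserve R4 C 4 -> on_hand[A=41 B=37 C=31] avail[A=34 B=37 C=27] open={R1,R3,R4}
Step 6: cancel R1 -> on_hand[A=41 B=37 C=31] avail[A=35 B=37 C=27] open={R3,R4}
Step 7: reserve R5 B 6 -> on_hand[A=41 B=37 C=31] avail[A=35 B=31 C=27] open={R3,R4,R5}
Step 8: cancel R3 -> on_hand[A=41 B=37 C=31] avail[A=41 B=31 C=27] open={R4,R5}
Open reservations: ['R4', 'R5'] -> 2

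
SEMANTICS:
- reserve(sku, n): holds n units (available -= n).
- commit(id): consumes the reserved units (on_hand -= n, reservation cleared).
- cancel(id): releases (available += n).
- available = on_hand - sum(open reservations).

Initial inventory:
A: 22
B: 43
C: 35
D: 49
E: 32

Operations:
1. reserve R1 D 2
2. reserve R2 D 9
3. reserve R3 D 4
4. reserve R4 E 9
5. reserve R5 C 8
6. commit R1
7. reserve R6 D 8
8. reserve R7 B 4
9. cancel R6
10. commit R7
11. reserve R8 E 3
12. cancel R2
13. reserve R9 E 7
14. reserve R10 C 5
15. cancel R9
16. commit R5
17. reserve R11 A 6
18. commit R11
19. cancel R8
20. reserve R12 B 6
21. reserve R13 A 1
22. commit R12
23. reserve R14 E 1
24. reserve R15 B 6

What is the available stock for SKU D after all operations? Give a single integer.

Answer: 43

Derivation:
Step 1: reserve R1 D 2 -> on_hand[A=22 B=43 C=35 D=49 E=32] avail[A=22 B=43 C=35 D=47 E=32] open={R1}
Step 2: reserve R2 D 9 -> on_hand[A=22 B=43 C=35 D=49 E=32] avail[A=22 B=43 C=35 D=38 E=32] open={R1,R2}
Step 3: reserve R3 D 4 -> on_hand[A=22 B=43 C=35 D=49 E=32] avail[A=22 B=43 C=35 D=34 E=32] open={R1,R2,R3}
Step 4: reserve R4 E 9 -> on_hand[A=22 B=43 C=35 D=49 E=32] avail[A=22 B=43 C=35 D=34 E=23] open={R1,R2,R3,R4}
Step 5: reserve R5 C 8 -> on_hand[A=22 B=43 C=35 D=49 E=32] avail[A=22 B=43 C=27 D=34 E=23] open={R1,R2,R3,R4,R5}
Step 6: commit R1 -> on_hand[A=22 B=43 C=35 D=47 E=32] avail[A=22 B=43 C=27 D=34 E=23] open={R2,R3,R4,R5}
Step 7: reserve R6 D 8 -> on_hand[A=22 B=43 C=35 D=47 E=32] avail[A=22 B=43 C=27 D=26 E=23] open={R2,R3,R4,R5,R6}
Step 8: reserve R7 B 4 -> on_hand[A=22 B=43 C=35 D=47 E=32] avail[A=22 B=39 C=27 D=26 E=23] open={R2,R3,R4,R5,R6,R7}
Step 9: cancel R6 -> on_hand[A=22 B=43 C=35 D=47 E=32] avail[A=22 B=39 C=27 D=34 E=23] open={R2,R3,R4,R5,R7}
Step 10: commit R7 -> on_hand[A=22 B=39 C=35 D=47 E=32] avail[A=22 B=39 C=27 D=34 E=23] open={R2,R3,R4,R5}
Step 11: reserve R8 E 3 -> on_hand[A=22 B=39 C=35 D=47 E=32] avail[A=22 B=39 C=27 D=34 E=20] open={R2,R3,R4,R5,R8}
Step 12: cancel R2 -> on_hand[A=22 B=39 C=35 D=47 E=32] avail[A=22 B=39 C=27 D=43 E=20] open={R3,R4,R5,R8}
Step 13: reserve R9 E 7 -> on_hand[A=22 B=39 C=35 D=47 E=32] avail[A=22 B=39 C=27 D=43 E=13] open={R3,R4,R5,R8,R9}
Step 14: reserve R10 C 5 -> on_hand[A=22 B=39 C=35 D=47 E=32] avail[A=22 B=39 C=22 D=43 E=13] open={R10,R3,R4,R5,R8,R9}
Step 15: cancel R9 -> on_hand[A=22 B=39 C=35 D=47 E=32] avail[A=22 B=39 C=22 D=43 E=20] open={R10,R3,R4,R5,R8}
Step 16: commit R5 -> on_hand[A=22 B=39 C=27 D=47 E=32] avail[A=22 B=39 C=22 D=43 E=20] open={R10,R3,R4,R8}
Step 17: reserve R11 A 6 -> on_hand[A=22 B=39 C=27 D=47 E=32] avail[A=16 B=39 C=22 D=43 E=20] open={R10,R11,R3,R4,R8}
Step 18: commit R11 -> on_hand[A=16 B=39 C=27 D=47 E=32] avail[A=16 B=39 C=22 D=43 E=20] open={R10,R3,R4,R8}
Step 19: cancel R8 -> on_hand[A=16 B=39 C=27 D=47 E=32] avail[A=16 B=39 C=22 D=43 E=23] open={R10,R3,R4}
Step 20: reserve R12 B 6 -> on_hand[A=16 B=39 C=27 D=47 E=32] avail[A=16 B=33 C=22 D=43 E=23] open={R10,R12,R3,R4}
Step 21: reserve R13 A 1 -> on_hand[A=16 B=39 C=27 D=47 E=32] avail[A=15 B=33 C=22 D=43 E=23] open={R10,R12,R13,R3,R4}
Step 22: commit R12 -> on_hand[A=16 B=33 C=27 D=47 E=32] avail[A=15 B=33 C=22 D=43 E=23] open={R10,R13,R3,R4}
Step 23: reserve R14 E 1 -> on_hand[A=16 B=33 C=27 D=47 E=32] avail[A=15 B=33 C=22 D=43 E=22] open={R10,R13,R14,R3,R4}
Step 24: reserve R15 B 6 -> on_hand[A=16 B=33 C=27 D=47 E=32] avail[A=15 B=27 C=22 D=43 E=22] open={R10,R13,R14,R15,R3,R4}
Final available[D] = 43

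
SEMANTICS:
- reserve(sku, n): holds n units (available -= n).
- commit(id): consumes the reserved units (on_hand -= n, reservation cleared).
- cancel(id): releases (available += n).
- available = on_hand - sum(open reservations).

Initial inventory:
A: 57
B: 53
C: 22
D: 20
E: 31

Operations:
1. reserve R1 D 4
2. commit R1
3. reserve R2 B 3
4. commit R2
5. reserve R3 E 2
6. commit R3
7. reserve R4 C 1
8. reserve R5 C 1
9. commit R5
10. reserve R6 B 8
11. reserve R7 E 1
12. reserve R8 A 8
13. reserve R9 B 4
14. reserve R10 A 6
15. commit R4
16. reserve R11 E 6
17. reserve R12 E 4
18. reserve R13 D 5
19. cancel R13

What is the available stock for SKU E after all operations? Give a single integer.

Answer: 18

Derivation:
Step 1: reserve R1 D 4 -> on_hand[A=57 B=53 C=22 D=20 E=31] avail[A=57 B=53 C=22 D=16 E=31] open={R1}
Step 2: commit R1 -> on_hand[A=57 B=53 C=22 D=16 E=31] avail[A=57 B=53 C=22 D=16 E=31] open={}
Step 3: reserve R2 B 3 -> on_hand[A=57 B=53 C=22 D=16 E=31] avail[A=57 B=50 C=22 D=16 E=31] open={R2}
Step 4: commit R2 -> on_hand[A=57 B=50 C=22 D=16 E=31] avail[A=57 B=50 C=22 D=16 E=31] open={}
Step 5: reserve R3 E 2 -> on_hand[A=57 B=50 C=22 D=16 E=31] avail[A=57 B=50 C=22 D=16 E=29] open={R3}
Step 6: commit R3 -> on_hand[A=57 B=50 C=22 D=16 E=29] avail[A=57 B=50 C=22 D=16 E=29] open={}
Step 7: reserve R4 C 1 -> on_hand[A=57 B=50 C=22 D=16 E=29] avail[A=57 B=50 C=21 D=16 E=29] open={R4}
Step 8: reserve R5 C 1 -> on_hand[A=57 B=50 C=22 D=16 E=29] avail[A=57 B=50 C=20 D=16 E=29] open={R4,R5}
Step 9: commit R5 -> on_hand[A=57 B=50 C=21 D=16 E=29] avail[A=57 B=50 C=20 D=16 E=29] open={R4}
Step 10: reserve R6 B 8 -> on_hand[A=57 B=50 C=21 D=16 E=29] avail[A=57 B=42 C=20 D=16 E=29] open={R4,R6}
Step 11: reserve R7 E 1 -> on_hand[A=57 B=50 C=21 D=16 E=29] avail[A=57 B=42 C=20 D=16 E=28] open={R4,R6,R7}
Step 12: reserve R8 A 8 -> on_hand[A=57 B=50 C=21 D=16 E=29] avail[A=49 B=42 C=20 D=16 E=28] open={R4,R6,R7,R8}
Step 13: reserve R9 B 4 -> on_hand[A=57 B=50 C=21 D=16 E=29] avail[A=49 B=38 C=20 D=16 E=28] open={R4,R6,R7,R8,R9}
Step 14: reserve R10 A 6 -> on_hand[A=57 B=50 C=21 D=16 E=29] avail[A=43 B=38 C=20 D=16 E=28] open={R10,R4,R6,R7,R8,R9}
Step 15: commit R4 -> on_hand[A=57 B=50 C=20 D=16 E=29] avail[A=43 B=38 C=20 D=16 E=28] open={R10,R6,R7,R8,R9}
Step 16: reserve R11 E 6 -> on_hand[A=57 B=50 C=20 D=16 E=29] avail[A=43 B=38 C=20 D=16 E=22] open={R10,R11,R6,R7,R8,R9}
Step 17: reserve R12 E 4 -> on_hand[A=57 B=50 C=20 D=16 E=29] avail[A=43 B=38 C=20 D=16 E=18] open={R10,R11,R12,R6,R7,R8,R9}
Step 18: reserve R13 D 5 -> on_hand[A=57 B=50 C=20 D=16 E=29] avail[A=43 B=38 C=20 D=11 E=18] open={R10,R11,R12,R13,R6,R7,R8,R9}
Step 19: cancel R13 -> on_hand[A=57 B=50 C=20 D=16 E=29] avail[A=43 B=38 C=20 D=16 E=18] open={R10,R11,R12,R6,R7,R8,R9}
Final available[E] = 18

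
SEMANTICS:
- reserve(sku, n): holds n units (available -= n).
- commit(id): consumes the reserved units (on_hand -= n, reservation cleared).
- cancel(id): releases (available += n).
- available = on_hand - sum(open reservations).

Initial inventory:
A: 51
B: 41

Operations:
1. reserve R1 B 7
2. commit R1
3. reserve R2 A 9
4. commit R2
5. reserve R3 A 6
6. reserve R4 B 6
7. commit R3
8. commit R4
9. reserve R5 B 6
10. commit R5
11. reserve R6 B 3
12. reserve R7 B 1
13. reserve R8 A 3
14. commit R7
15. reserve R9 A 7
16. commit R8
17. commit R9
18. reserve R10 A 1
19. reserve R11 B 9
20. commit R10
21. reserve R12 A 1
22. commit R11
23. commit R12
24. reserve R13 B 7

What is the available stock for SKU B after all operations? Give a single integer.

Answer: 2

Derivation:
Step 1: reserve R1 B 7 -> on_hand[A=51 B=41] avail[A=51 B=34] open={R1}
Step 2: commit R1 -> on_hand[A=51 B=34] avail[A=51 B=34] open={}
Step 3: reserve R2 A 9 -> on_hand[A=51 B=34] avail[A=42 B=34] open={R2}
Step 4: commit R2 -> on_hand[A=42 B=34] avail[A=42 B=34] open={}
Step 5: reserve R3 A 6 -> on_hand[A=42 B=34] avail[A=36 B=34] open={R3}
Step 6: reserve R4 B 6 -> on_hand[A=42 B=34] avail[A=36 B=28] open={R3,R4}
Step 7: commit R3 -> on_hand[A=36 B=34] avail[A=36 B=28] open={R4}
Step 8: commit R4 -> on_hand[A=36 B=28] avail[A=36 B=28] open={}
Step 9: reserve R5 B 6 -> on_hand[A=36 B=28] avail[A=36 B=22] open={R5}
Step 10: commit R5 -> on_hand[A=36 B=22] avail[A=36 B=22] open={}
Step 11: reserve R6 B 3 -> on_hand[A=36 B=22] avail[A=36 B=19] open={R6}
Step 12: reserve R7 B 1 -> on_hand[A=36 B=22] avail[A=36 B=18] open={R6,R7}
Step 13: reserve R8 A 3 -> on_hand[A=36 B=22] avail[A=33 B=18] open={R6,R7,R8}
Step 14: commit R7 -> on_hand[A=36 B=21] avail[A=33 B=18] open={R6,R8}
Step 15: reserve R9 A 7 -> on_hand[A=36 B=21] avail[A=26 B=18] open={R6,R8,R9}
Step 16: commit R8 -> on_hand[A=33 B=21] avail[A=26 B=18] open={R6,R9}
Step 17: commit R9 -> on_hand[A=26 B=21] avail[A=26 B=18] open={R6}
Step 18: reserve R10 A 1 -> on_hand[A=26 B=21] avail[A=25 B=18] open={R10,R6}
Step 19: reserve R11 B 9 -> on_hand[A=26 B=21] avail[A=25 B=9] open={R10,R11,R6}
Step 20: commit R10 -> on_hand[A=25 B=21] avail[A=25 B=9] open={R11,R6}
Step 21: reserve R12 A 1 -> on_hand[A=25 B=21] avail[A=24 B=9] open={R11,R12,R6}
Step 22: commit R11 -> on_hand[A=25 B=12] avail[A=24 B=9] open={R12,R6}
Step 23: commit R12 -> on_hand[A=24 B=12] avail[A=24 B=9] open={R6}
Step 24: reserve R13 B 7 -> on_hand[A=24 B=12] avail[A=24 B=2] open={R13,R6}
Final available[B] = 2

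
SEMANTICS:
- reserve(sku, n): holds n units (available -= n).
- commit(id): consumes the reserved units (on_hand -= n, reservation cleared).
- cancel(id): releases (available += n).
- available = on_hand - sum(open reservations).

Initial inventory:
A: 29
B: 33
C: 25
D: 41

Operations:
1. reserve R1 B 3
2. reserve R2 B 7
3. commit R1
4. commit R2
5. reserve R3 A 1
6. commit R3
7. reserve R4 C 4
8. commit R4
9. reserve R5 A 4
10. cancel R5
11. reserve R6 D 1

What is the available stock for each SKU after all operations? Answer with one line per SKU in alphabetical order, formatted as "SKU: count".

Step 1: reserve R1 B 3 -> on_hand[A=29 B=33 C=25 D=41] avail[A=29 B=30 C=25 D=41] open={R1}
Step 2: reserve R2 B 7 -> on_hand[A=29 B=33 C=25 D=41] avail[A=29 B=23 C=25 D=41] open={R1,R2}
Step 3: commit R1 -> on_hand[A=29 B=30 C=25 D=41] avail[A=29 B=23 C=25 D=41] open={R2}
Step 4: commit R2 -> on_hand[A=29 B=23 C=25 D=41] avail[A=29 B=23 C=25 D=41] open={}
Step 5: reserve R3 A 1 -> on_hand[A=29 B=23 C=25 D=41] avail[A=28 B=23 C=25 D=41] open={R3}
Step 6: commit R3 -> on_hand[A=28 B=23 C=25 D=41] avail[A=28 B=23 C=25 D=41] open={}
Step 7: reserve R4 C 4 -> on_hand[A=28 B=23 C=25 D=41] avail[A=28 B=23 C=21 D=41] open={R4}
Step 8: commit R4 -> on_hand[A=28 B=23 C=21 D=41] avail[A=28 B=23 C=21 D=41] open={}
Step 9: reserve R5 A 4 -> on_hand[A=28 B=23 C=21 D=41] avail[A=24 B=23 C=21 D=41] open={R5}
Step 10: cancel R5 -> on_hand[A=28 B=23 C=21 D=41] avail[A=28 B=23 C=21 D=41] open={}
Step 11: reserve R6 D 1 -> on_hand[A=28 B=23 C=21 D=41] avail[A=28 B=23 C=21 D=40] open={R6}

Answer: A: 28
B: 23
C: 21
D: 40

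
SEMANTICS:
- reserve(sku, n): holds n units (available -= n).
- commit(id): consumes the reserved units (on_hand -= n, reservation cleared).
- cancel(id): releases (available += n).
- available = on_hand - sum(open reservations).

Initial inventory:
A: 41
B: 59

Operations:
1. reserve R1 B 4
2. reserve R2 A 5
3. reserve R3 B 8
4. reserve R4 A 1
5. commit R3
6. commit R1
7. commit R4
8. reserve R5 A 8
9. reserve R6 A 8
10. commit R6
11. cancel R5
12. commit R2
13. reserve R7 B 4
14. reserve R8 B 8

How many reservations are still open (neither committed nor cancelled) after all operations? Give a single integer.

Answer: 2

Derivation:
Step 1: reserve R1 B 4 -> on_hand[A=41 B=59] avail[A=41 B=55] open={R1}
Step 2: reserve R2 A 5 -> on_hand[A=41 B=59] avail[A=36 B=55] open={R1,R2}
Step 3: reserve R3 B 8 -> on_hand[A=41 B=59] avail[A=36 B=47] open={R1,R2,R3}
Step 4: reserve R4 A 1 -> on_hand[A=41 B=59] avail[A=35 B=47] open={R1,R2,R3,R4}
Step 5: commit R3 -> on_hand[A=41 B=51] avail[A=35 B=47] open={R1,R2,R4}
Step 6: commit R1 -> on_hand[A=41 B=47] avail[A=35 B=47] open={R2,R4}
Step 7: commit R4 -> on_hand[A=40 B=47] avail[A=35 B=47] open={R2}
Step 8: reserve R5 A 8 -> on_hand[A=40 B=47] avail[A=27 B=47] open={R2,R5}
Step 9: reserve R6 A 8 -> on_hand[A=40 B=47] avail[A=19 B=47] open={R2,R5,R6}
Step 10: commit R6 -> on_hand[A=32 B=47] avail[A=19 B=47] open={R2,R5}
Step 11: cancel R5 -> on_hand[A=32 B=47] avail[A=27 B=47] open={R2}
Step 12: commit R2 -> on_hand[A=27 B=47] avail[A=27 B=47] open={}
Step 13: reserve R7 B 4 -> on_hand[A=27 B=47] avail[A=27 B=43] open={R7}
Step 14: reserve R8 B 8 -> on_hand[A=27 B=47] avail[A=27 B=35] open={R7,R8}
Open reservations: ['R7', 'R8'] -> 2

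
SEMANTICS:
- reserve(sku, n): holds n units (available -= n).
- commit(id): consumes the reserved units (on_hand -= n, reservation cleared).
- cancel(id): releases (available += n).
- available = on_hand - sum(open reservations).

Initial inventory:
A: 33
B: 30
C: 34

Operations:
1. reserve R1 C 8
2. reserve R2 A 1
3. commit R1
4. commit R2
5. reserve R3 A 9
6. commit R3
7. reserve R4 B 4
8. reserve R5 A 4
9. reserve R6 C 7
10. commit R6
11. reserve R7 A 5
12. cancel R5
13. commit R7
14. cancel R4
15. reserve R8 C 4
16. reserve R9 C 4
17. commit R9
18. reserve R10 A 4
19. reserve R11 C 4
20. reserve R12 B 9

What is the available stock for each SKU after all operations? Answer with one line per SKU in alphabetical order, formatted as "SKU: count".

Answer: A: 14
B: 21
C: 7

Derivation:
Step 1: reserve R1 C 8 -> on_hand[A=33 B=30 C=34] avail[A=33 B=30 C=26] open={R1}
Step 2: reserve R2 A 1 -> on_hand[A=33 B=30 C=34] avail[A=32 B=30 C=26] open={R1,R2}
Step 3: commit R1 -> on_hand[A=33 B=30 C=26] avail[A=32 B=30 C=26] open={R2}
Step 4: commit R2 -> on_hand[A=32 B=30 C=26] avail[A=32 B=30 C=26] open={}
Step 5: reserve R3 A 9 -> on_hand[A=32 B=30 C=26] avail[A=23 B=30 C=26] open={R3}
Step 6: commit R3 -> on_hand[A=23 B=30 C=26] avail[A=23 B=30 C=26] open={}
Step 7: reserve R4 B 4 -> on_hand[A=23 B=30 C=26] avail[A=23 B=26 C=26] open={R4}
Step 8: reserve R5 A 4 -> on_hand[A=23 B=30 C=26] avail[A=19 B=26 C=26] open={R4,R5}
Step 9: reserve R6 C 7 -> on_hand[A=23 B=30 C=26] avail[A=19 B=26 C=19] open={R4,R5,R6}
Step 10: commit R6 -> on_hand[A=23 B=30 C=19] avail[A=19 B=26 C=19] open={R4,R5}
Step 11: reserve R7 A 5 -> on_hand[A=23 B=30 C=19] avail[A=14 B=26 C=19] open={R4,R5,R7}
Step 12: cancel R5 -> on_hand[A=23 B=30 C=19] avail[A=18 B=26 C=19] open={R4,R7}
Step 13: commit R7 -> on_hand[A=18 B=30 C=19] avail[A=18 B=26 C=19] open={R4}
Step 14: cancel R4 -> on_hand[A=18 B=30 C=19] avail[A=18 B=30 C=19] open={}
Step 15: reserve R8 C 4 -> on_hand[A=18 B=30 C=19] avail[A=18 B=30 C=15] open={R8}
Step 16: reserve R9 C 4 -> on_hand[A=18 B=30 C=19] avail[A=18 B=30 C=11] open={R8,R9}
Step 17: commit R9 -> on_hand[A=18 B=30 C=15] avail[A=18 B=30 C=11] open={R8}
Step 18: reserve R10 A 4 -> on_hand[A=18 B=30 C=15] avail[A=14 B=30 C=11] open={R10,R8}
Step 19: reserve R11 C 4 -> on_hand[A=18 B=30 C=15] avail[A=14 B=30 C=7] open={R10,R11,R8}
Step 20: reserve R12 B 9 -> on_hand[A=18 B=30 C=15] avail[A=14 B=21 C=7] open={R10,R11,R12,R8}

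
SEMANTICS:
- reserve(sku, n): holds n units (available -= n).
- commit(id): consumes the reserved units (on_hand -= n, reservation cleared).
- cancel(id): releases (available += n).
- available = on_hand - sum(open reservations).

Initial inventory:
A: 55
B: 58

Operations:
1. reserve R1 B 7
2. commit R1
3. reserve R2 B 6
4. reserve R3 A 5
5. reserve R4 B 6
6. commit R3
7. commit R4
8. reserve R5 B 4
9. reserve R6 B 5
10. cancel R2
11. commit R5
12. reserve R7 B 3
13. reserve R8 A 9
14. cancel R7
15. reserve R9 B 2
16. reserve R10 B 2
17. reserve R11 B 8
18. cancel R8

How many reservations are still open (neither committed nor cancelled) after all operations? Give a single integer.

Answer: 4

Derivation:
Step 1: reserve R1 B 7 -> on_hand[A=55 B=58] avail[A=55 B=51] open={R1}
Step 2: commit R1 -> on_hand[A=55 B=51] avail[A=55 B=51] open={}
Step 3: reserve R2 B 6 -> on_hand[A=55 B=51] avail[A=55 B=45] open={R2}
Step 4: reserve R3 A 5 -> on_hand[A=55 B=51] avail[A=50 B=45] open={R2,R3}
Step 5: reserve R4 B 6 -> on_hand[A=55 B=51] avail[A=50 B=39] open={R2,R3,R4}
Step 6: commit R3 -> on_hand[A=50 B=51] avail[A=50 B=39] open={R2,R4}
Step 7: commit R4 -> on_hand[A=50 B=45] avail[A=50 B=39] open={R2}
Step 8: reserve R5 B 4 -> on_hand[A=50 B=45] avail[A=50 B=35] open={R2,R5}
Step 9: reserve R6 B 5 -> on_hand[A=50 B=45] avail[A=50 B=30] open={R2,R5,R6}
Step 10: cancel R2 -> on_hand[A=50 B=45] avail[A=50 B=36] open={R5,R6}
Step 11: commit R5 -> on_hand[A=50 B=41] avail[A=50 B=36] open={R6}
Step 12: reserve R7 B 3 -> on_hand[A=50 B=41] avail[A=50 B=33] open={R6,R7}
Step 13: reserve R8 A 9 -> on_hand[A=50 B=41] avail[A=41 B=33] open={R6,R7,R8}
Step 14: cancel R7 -> on_hand[A=50 B=41] avail[A=41 B=36] open={R6,R8}
Step 15: reserve R9 B 2 -> on_hand[A=50 B=41] avail[A=41 B=34] open={R6,R8,R9}
Step 16: reserve R10 B 2 -> on_hand[A=50 B=41] avail[A=41 B=32] open={R10,R6,R8,R9}
Step 17: reserve R11 B 8 -> on_hand[A=50 B=41] avail[A=41 B=24] open={R10,R11,R6,R8,R9}
Step 18: cancel R8 -> on_hand[A=50 B=41] avail[A=50 B=24] open={R10,R11,R6,R9}
Open reservations: ['R10', 'R11', 'R6', 'R9'] -> 4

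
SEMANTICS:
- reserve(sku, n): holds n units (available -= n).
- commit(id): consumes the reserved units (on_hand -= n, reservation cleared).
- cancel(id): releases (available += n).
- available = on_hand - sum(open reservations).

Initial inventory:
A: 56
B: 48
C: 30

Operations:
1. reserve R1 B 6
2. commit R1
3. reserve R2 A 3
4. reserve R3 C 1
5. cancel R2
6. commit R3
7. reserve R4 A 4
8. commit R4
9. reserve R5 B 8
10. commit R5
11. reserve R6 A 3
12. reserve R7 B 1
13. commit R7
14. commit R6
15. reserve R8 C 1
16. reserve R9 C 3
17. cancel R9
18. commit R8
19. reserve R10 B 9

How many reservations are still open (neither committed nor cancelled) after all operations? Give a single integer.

Answer: 1

Derivation:
Step 1: reserve R1 B 6 -> on_hand[A=56 B=48 C=30] avail[A=56 B=42 C=30] open={R1}
Step 2: commit R1 -> on_hand[A=56 B=42 C=30] avail[A=56 B=42 C=30] open={}
Step 3: reserve R2 A 3 -> on_hand[A=56 B=42 C=30] avail[A=53 B=42 C=30] open={R2}
Step 4: reserve R3 C 1 -> on_hand[A=56 B=42 C=30] avail[A=53 B=42 C=29] open={R2,R3}
Step 5: cancel R2 -> on_hand[A=56 B=42 C=30] avail[A=56 B=42 C=29] open={R3}
Step 6: commit R3 -> on_hand[A=56 B=42 C=29] avail[A=56 B=42 C=29] open={}
Step 7: reserve R4 A 4 -> on_hand[A=56 B=42 C=29] avail[A=52 B=42 C=29] open={R4}
Step 8: commit R4 -> on_hand[A=52 B=42 C=29] avail[A=52 B=42 C=29] open={}
Step 9: reserve R5 B 8 -> on_hand[A=52 B=42 C=29] avail[A=52 B=34 C=29] open={R5}
Step 10: commit R5 -> on_hand[A=52 B=34 C=29] avail[A=52 B=34 C=29] open={}
Step 11: reserve R6 A 3 -> on_hand[A=52 B=34 C=29] avail[A=49 B=34 C=29] open={R6}
Step 12: reserve R7 B 1 -> on_hand[A=52 B=34 C=29] avail[A=49 B=33 C=29] open={R6,R7}
Step 13: commit R7 -> on_hand[A=52 B=33 C=29] avail[A=49 B=33 C=29] open={R6}
Step 14: commit R6 -> on_hand[A=49 B=33 C=29] avail[A=49 B=33 C=29] open={}
Step 15: reserve R8 C 1 -> on_hand[A=49 B=33 C=29] avail[A=49 B=33 C=28] open={R8}
Step 16: reserve R9 C 3 -> on_hand[A=49 B=33 C=29] avail[A=49 B=33 C=25] open={R8,R9}
Step 17: cancel R9 -> on_hand[A=49 B=33 C=29] avail[A=49 B=33 C=28] open={R8}
Step 18: commit R8 -> on_hand[A=49 B=33 C=28] avail[A=49 B=33 C=28] open={}
Step 19: reserve R10 B 9 -> on_hand[A=49 B=33 C=28] avail[A=49 B=24 C=28] open={R10}
Open reservations: ['R10'] -> 1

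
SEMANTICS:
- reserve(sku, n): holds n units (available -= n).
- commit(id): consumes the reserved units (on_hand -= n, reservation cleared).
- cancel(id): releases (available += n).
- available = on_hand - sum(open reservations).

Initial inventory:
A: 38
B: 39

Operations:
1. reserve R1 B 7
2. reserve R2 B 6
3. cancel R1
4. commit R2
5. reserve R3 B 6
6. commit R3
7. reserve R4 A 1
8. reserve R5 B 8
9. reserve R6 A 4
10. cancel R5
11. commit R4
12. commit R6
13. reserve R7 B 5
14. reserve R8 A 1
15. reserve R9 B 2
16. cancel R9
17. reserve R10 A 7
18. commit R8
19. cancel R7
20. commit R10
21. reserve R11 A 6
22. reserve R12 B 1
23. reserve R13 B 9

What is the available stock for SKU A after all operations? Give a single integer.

Step 1: reserve R1 B 7 -> on_hand[A=38 B=39] avail[A=38 B=32] open={R1}
Step 2: reserve R2 B 6 -> on_hand[A=38 B=39] avail[A=38 B=26] open={R1,R2}
Step 3: cancel R1 -> on_hand[A=38 B=39] avail[A=38 B=33] open={R2}
Step 4: commit R2 -> on_hand[A=38 B=33] avail[A=38 B=33] open={}
Step 5: reserve R3 B 6 -> on_hand[A=38 B=33] avail[A=38 B=27] open={R3}
Step 6: commit R3 -> on_hand[A=38 B=27] avail[A=38 B=27] open={}
Step 7: reserve R4 A 1 -> on_hand[A=38 B=27] avail[A=37 B=27] open={R4}
Step 8: reserve R5 B 8 -> on_hand[A=38 B=27] avail[A=37 B=19] open={R4,R5}
Step 9: reserve R6 A 4 -> on_hand[A=38 B=27] avail[A=33 B=19] open={R4,R5,R6}
Step 10: cancel R5 -> on_hand[A=38 B=27] avail[A=33 B=27] open={R4,R6}
Step 11: commit R4 -> on_hand[A=37 B=27] avail[A=33 B=27] open={R6}
Step 12: commit R6 -> on_hand[A=33 B=27] avail[A=33 B=27] open={}
Step 13: reserve R7 B 5 -> on_hand[A=33 B=27] avail[A=33 B=22] open={R7}
Step 14: reserve R8 A 1 -> on_hand[A=33 B=27] avail[A=32 B=22] open={R7,R8}
Step 15: reserve R9 B 2 -> on_hand[A=33 B=27] avail[A=32 B=20] open={R7,R8,R9}
Step 16: cancel R9 -> on_hand[A=33 B=27] avail[A=32 B=22] open={R7,R8}
Step 17: reserve R10 A 7 -> on_hand[A=33 B=27] avail[A=25 B=22] open={R10,R7,R8}
Step 18: commit R8 -> on_hand[A=32 B=27] avail[A=25 B=22] open={R10,R7}
Step 19: cancel R7 -> on_hand[A=32 B=27] avail[A=25 B=27] open={R10}
Step 20: commit R10 -> on_hand[A=25 B=27] avail[A=25 B=27] open={}
Step 21: reserve R11 A 6 -> on_hand[A=25 B=27] avail[A=19 B=27] open={R11}
Step 22: reserve R12 B 1 -> on_hand[A=25 B=27] avail[A=19 B=26] open={R11,R12}
Step 23: reserve R13 B 9 -> on_hand[A=25 B=27] avail[A=19 B=17] open={R11,R12,R13}
Final available[A] = 19

Answer: 19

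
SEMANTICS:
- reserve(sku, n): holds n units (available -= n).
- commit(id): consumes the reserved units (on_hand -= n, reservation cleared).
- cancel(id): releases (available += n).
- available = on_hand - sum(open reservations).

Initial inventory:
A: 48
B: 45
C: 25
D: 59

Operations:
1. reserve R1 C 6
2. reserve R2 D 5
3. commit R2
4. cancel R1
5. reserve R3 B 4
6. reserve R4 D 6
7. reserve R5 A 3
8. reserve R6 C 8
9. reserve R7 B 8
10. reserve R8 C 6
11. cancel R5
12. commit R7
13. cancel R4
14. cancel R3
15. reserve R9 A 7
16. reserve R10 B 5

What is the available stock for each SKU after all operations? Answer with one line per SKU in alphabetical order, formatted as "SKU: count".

Step 1: reserve R1 C 6 -> on_hand[A=48 B=45 C=25 D=59] avail[A=48 B=45 C=19 D=59] open={R1}
Step 2: reserve R2 D 5 -> on_hand[A=48 B=45 C=25 D=59] avail[A=48 B=45 C=19 D=54] open={R1,R2}
Step 3: commit R2 -> on_hand[A=48 B=45 C=25 D=54] avail[A=48 B=45 C=19 D=54] open={R1}
Step 4: cancel R1 -> on_hand[A=48 B=45 C=25 D=54] avail[A=48 B=45 C=25 D=54] open={}
Step 5: reserve R3 B 4 -> on_hand[A=48 B=45 C=25 D=54] avail[A=48 B=41 C=25 D=54] open={R3}
Step 6: reserve R4 D 6 -> on_hand[A=48 B=45 C=25 D=54] avail[A=48 B=41 C=25 D=48] open={R3,R4}
Step 7: reserve R5 A 3 -> on_hand[A=48 B=45 C=25 D=54] avail[A=45 B=41 C=25 D=48] open={R3,R4,R5}
Step 8: reserve R6 C 8 -> on_hand[A=48 B=45 C=25 D=54] avail[A=45 B=41 C=17 D=48] open={R3,R4,R5,R6}
Step 9: reserve R7 B 8 -> on_hand[A=48 B=45 C=25 D=54] avail[A=45 B=33 C=17 D=48] open={R3,R4,R5,R6,R7}
Step 10: reserve R8 C 6 -> on_hand[A=48 B=45 C=25 D=54] avail[A=45 B=33 C=11 D=48] open={R3,R4,R5,R6,R7,R8}
Step 11: cancel R5 -> on_hand[A=48 B=45 C=25 D=54] avail[A=48 B=33 C=11 D=48] open={R3,R4,R6,R7,R8}
Step 12: commit R7 -> on_hand[A=48 B=37 C=25 D=54] avail[A=48 B=33 C=11 D=48] open={R3,R4,R6,R8}
Step 13: cancel R4 -> on_hand[A=48 B=37 C=25 D=54] avail[A=48 B=33 C=11 D=54] open={R3,R6,R8}
Step 14: cancel R3 -> on_hand[A=48 B=37 C=25 D=54] avail[A=48 B=37 C=11 D=54] open={R6,R8}
Step 15: reserve R9 A 7 -> on_hand[A=48 B=37 C=25 D=54] avail[A=41 B=37 C=11 D=54] open={R6,R8,R9}
Step 16: reserve R10 B 5 -> on_hand[A=48 B=37 C=25 D=54] avail[A=41 B=32 C=11 D=54] open={R10,R6,R8,R9}

Answer: A: 41
B: 32
C: 11
D: 54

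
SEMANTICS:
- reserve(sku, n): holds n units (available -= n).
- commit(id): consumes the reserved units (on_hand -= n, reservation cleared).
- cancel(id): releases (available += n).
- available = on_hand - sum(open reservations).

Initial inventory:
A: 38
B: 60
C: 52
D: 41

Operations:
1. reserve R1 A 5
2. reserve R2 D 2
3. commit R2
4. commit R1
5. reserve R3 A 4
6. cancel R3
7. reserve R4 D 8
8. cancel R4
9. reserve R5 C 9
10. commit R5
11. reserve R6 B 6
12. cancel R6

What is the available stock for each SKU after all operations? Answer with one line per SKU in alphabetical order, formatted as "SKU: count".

Answer: A: 33
B: 60
C: 43
D: 39

Derivation:
Step 1: reserve R1 A 5 -> on_hand[A=38 B=60 C=52 D=41] avail[A=33 B=60 C=52 D=41] open={R1}
Step 2: reserve R2 D 2 -> on_hand[A=38 B=60 C=52 D=41] avail[A=33 B=60 C=52 D=39] open={R1,R2}
Step 3: commit R2 -> on_hand[A=38 B=60 C=52 D=39] avail[A=33 B=60 C=52 D=39] open={R1}
Step 4: commit R1 -> on_hand[A=33 B=60 C=52 D=39] avail[A=33 B=60 C=52 D=39] open={}
Step 5: reserve R3 A 4 -> on_hand[A=33 B=60 C=52 D=39] avail[A=29 B=60 C=52 D=39] open={R3}
Step 6: cancel R3 -> on_hand[A=33 B=60 C=52 D=39] avail[A=33 B=60 C=52 D=39] open={}
Step 7: reserve R4 D 8 -> on_hand[A=33 B=60 C=52 D=39] avail[A=33 B=60 C=52 D=31] open={R4}
Step 8: cancel R4 -> on_hand[A=33 B=60 C=52 D=39] avail[A=33 B=60 C=52 D=39] open={}
Step 9: reserve R5 C 9 -> on_hand[A=33 B=60 C=52 D=39] avail[A=33 B=60 C=43 D=39] open={R5}
Step 10: commit R5 -> on_hand[A=33 B=60 C=43 D=39] avail[A=33 B=60 C=43 D=39] open={}
Step 11: reserve R6 B 6 -> on_hand[A=33 B=60 C=43 D=39] avail[A=33 B=54 C=43 D=39] open={R6}
Step 12: cancel R6 -> on_hand[A=33 B=60 C=43 D=39] avail[A=33 B=60 C=43 D=39] open={}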